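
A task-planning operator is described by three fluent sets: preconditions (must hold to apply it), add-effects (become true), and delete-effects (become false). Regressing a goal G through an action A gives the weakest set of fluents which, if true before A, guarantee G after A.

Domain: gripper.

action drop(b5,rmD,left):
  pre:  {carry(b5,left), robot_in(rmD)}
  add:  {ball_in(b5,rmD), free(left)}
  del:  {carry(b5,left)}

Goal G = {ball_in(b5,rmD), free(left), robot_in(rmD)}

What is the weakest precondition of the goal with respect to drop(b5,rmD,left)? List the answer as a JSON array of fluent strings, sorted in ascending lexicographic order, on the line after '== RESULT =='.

Compute (G \ add) ∪ pre:
  G ∩ del = {}  (empty — regression defined)
  G \ add = {ball_in(b5,rmD), free(left), robot_in(rmD)} \ {ball_in(b5,rmD), free(left)} = {robot_in(rmD)}
  ∪ pre   = {robot_in(rmD)} ∪ {carry(b5,left), robot_in(rmD)}
          = {carry(b5,left), robot_in(rmD)}

== RESULT ==
["carry(b5,left)", "robot_in(rmD)"]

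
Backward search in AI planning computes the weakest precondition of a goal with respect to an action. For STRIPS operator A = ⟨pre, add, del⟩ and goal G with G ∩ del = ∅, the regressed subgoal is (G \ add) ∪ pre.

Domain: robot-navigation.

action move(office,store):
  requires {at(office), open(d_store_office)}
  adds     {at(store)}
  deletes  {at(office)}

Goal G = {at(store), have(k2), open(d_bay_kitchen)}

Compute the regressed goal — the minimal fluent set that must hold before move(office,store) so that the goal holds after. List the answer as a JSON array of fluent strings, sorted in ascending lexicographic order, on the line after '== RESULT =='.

Regress:
  G ∩ del = {}  (empty — regression defined)
  G \ add = {at(store), have(k2), open(d_bay_kitchen)} \ {at(store)} = {have(k2), open(d_bay_kitchen)}
  ∪ pre   = {have(k2), open(d_bay_kitchen)} ∪ {at(office), open(d_store_office)}
          = {at(office), have(k2), open(d_bay_kitchen), open(d_store_office)}

== RESULT ==
["at(office)", "have(k2)", "open(d_bay_kitchen)", "open(d_store_office)"]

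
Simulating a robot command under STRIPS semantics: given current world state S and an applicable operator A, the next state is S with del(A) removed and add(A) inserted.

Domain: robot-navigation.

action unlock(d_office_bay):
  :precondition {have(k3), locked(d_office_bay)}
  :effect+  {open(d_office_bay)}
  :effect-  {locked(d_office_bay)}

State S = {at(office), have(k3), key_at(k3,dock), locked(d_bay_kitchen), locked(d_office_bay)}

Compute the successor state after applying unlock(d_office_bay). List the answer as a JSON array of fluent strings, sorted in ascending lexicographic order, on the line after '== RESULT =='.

Progress:
  pre ⊆ S: {have(k3), locked(d_office_bay)} ⊆ S  — applicable
  S \ del = {at(office), have(k3), key_at(k3,dock), locked(d_bay_kitchen)}
  ∪ add   = {at(office), have(k3), key_at(k3,dock), locked(d_bay_kitchen), open(d_office_bay)}

== RESULT ==
["at(office)", "have(k3)", "key_at(k3,dock)", "locked(d_bay_kitchen)", "open(d_office_bay)"]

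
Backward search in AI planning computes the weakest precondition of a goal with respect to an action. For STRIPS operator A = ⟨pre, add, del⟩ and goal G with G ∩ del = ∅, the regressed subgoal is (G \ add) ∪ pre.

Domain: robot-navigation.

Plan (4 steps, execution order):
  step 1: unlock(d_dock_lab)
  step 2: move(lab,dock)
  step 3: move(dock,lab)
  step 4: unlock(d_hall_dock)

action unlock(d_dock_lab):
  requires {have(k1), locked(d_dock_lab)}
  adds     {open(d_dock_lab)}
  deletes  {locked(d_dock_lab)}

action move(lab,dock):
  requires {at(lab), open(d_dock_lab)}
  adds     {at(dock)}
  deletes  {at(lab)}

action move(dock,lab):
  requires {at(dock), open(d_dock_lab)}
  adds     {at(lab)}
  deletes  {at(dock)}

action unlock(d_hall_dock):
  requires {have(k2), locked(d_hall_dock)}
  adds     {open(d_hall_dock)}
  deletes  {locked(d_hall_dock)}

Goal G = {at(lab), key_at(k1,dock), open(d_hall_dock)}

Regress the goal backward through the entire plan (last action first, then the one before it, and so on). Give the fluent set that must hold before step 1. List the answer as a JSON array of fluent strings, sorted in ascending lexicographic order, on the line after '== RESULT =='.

Work backward from the goal:
  through step 4 (unlock(d_hall_dock)): drop {open(d_hall_dock)}, keep {at(lab), key_at(k1,dock)}, require {have(k2), locked(d_hall_dock)}
    → {at(lab), have(k2), key_at(k1,dock), locked(d_hall_dock)}
  through step 3 (move(dock,lab)): drop {at(lab)}, keep {have(k2), key_at(k1,dock), locked(d_hall_dock)}, require {at(dock), open(d_dock_lab)}
    → {at(dock), have(k2), key_at(k1,dock), locked(d_hall_dock), open(d_dock_lab)}
  through step 2 (move(lab,dock)): drop {at(dock)}, keep {have(k2), key_at(k1,dock), locked(d_hall_dock), open(d_dock_lab)}, require {at(lab), open(d_dock_lab)}
    → {at(lab), have(k2), key_at(k1,dock), locked(d_hall_dock), open(d_dock_lab)}
  through step 1 (unlock(d_dock_lab)): drop {open(d_dock_lab)}, keep {at(lab), have(k2), key_at(k1,dock), locked(d_hall_dock)}, require {have(k1), locked(d_dock_lab)}
    → {at(lab), have(k1), have(k2), key_at(k1,dock), locked(d_dock_lab), locked(d_hall_dock)}

== RESULT ==
["at(lab)", "have(k1)", "have(k2)", "key_at(k1,dock)", "locked(d_dock_lab)", "locked(d_hall_dock)"]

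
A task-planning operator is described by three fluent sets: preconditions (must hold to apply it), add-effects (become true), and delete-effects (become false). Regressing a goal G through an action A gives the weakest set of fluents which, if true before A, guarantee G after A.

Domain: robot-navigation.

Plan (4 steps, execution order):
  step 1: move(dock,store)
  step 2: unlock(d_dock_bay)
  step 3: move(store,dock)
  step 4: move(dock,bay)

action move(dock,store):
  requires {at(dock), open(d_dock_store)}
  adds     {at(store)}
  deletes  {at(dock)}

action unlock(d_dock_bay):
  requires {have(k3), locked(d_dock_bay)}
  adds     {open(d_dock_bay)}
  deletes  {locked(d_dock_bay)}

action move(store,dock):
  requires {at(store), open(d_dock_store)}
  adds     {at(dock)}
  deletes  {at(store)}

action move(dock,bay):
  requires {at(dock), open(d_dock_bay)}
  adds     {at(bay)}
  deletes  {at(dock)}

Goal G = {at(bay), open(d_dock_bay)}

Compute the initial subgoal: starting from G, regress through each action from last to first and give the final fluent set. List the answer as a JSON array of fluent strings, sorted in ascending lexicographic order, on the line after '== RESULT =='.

Work backward from the goal:
  through step 4 (move(dock,bay)): drop {at(bay)}, keep {open(d_dock_bay)}, require {at(dock), open(d_dock_bay)}
    → {at(dock), open(d_dock_bay)}
  through step 3 (move(store,dock)): drop {at(dock)}, keep {open(d_dock_bay)}, require {at(store), open(d_dock_store)}
    → {at(store), open(d_dock_bay), open(d_dock_store)}
  through step 2 (unlock(d_dock_bay)): drop {open(d_dock_bay)}, keep {at(store), open(d_dock_store)}, require {have(k3), locked(d_dock_bay)}
    → {at(store), have(k3), locked(d_dock_bay), open(d_dock_store)}
  through step 1 (move(dock,store)): drop {at(store)}, keep {have(k3), locked(d_dock_bay), open(d_dock_store)}, require {at(dock), open(d_dock_store)}
    → {at(dock), have(k3), locked(d_dock_bay), open(d_dock_store)}

== RESULT ==
["at(dock)", "have(k3)", "locked(d_dock_bay)", "open(d_dock_store)"]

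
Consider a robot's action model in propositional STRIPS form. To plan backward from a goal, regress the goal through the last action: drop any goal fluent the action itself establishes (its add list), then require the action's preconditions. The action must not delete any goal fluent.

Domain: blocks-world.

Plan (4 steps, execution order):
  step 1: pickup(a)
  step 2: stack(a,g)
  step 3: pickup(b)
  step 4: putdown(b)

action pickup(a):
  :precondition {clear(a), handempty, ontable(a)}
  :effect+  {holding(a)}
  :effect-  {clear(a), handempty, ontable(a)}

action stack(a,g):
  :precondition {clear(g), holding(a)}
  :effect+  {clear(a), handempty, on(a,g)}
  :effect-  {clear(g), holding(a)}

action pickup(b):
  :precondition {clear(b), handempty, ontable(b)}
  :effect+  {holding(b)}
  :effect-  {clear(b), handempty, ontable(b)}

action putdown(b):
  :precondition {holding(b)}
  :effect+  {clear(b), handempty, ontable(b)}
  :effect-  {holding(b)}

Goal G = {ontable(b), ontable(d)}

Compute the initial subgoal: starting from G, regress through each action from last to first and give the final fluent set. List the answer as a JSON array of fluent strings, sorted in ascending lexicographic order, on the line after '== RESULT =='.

Regress step by step:
  through step 4 (putdown(b)): drop {ontable(b)}, keep {ontable(d)}, require {holding(b)}
    → {holding(b), ontable(d)}
  through step 3 (pickup(b)): drop {holding(b)}, keep {ontable(d)}, require {clear(b), handempty, ontable(b)}
    → {clear(b), handempty, ontable(b), ontable(d)}
  through step 2 (stack(a,g)): drop {handempty}, keep {clear(b), ontable(b), ontable(d)}, require {clear(g), holding(a)}
    → {clear(b), clear(g), holding(a), ontable(b), ontable(d)}
  through step 1 (pickup(a)): drop {holding(a)}, keep {clear(b), clear(g), ontable(b), ontable(d)}, require {clear(a), handempty, ontable(a)}
    → {clear(a), clear(b), clear(g), handempty, ontable(a), ontable(b), ontable(d)}

== RESULT ==
["clear(a)", "clear(b)", "clear(g)", "handempty", "ontable(a)", "ontable(b)", "ontable(d)"]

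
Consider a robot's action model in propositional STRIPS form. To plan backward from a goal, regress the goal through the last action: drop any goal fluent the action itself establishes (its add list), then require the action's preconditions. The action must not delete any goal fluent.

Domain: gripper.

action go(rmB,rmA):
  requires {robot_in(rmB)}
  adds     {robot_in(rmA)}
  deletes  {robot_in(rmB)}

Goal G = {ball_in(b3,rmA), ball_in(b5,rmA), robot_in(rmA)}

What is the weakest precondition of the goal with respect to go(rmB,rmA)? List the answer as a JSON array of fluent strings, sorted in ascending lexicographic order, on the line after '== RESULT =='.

Compute (G \ add) ∪ pre:
  G ∩ del = {}  (empty — regression defined)
  G \ add = {ball_in(b3,rmA), ball_in(b5,rmA), robot_in(rmA)} \ {robot_in(rmA)} = {ball_in(b3,rmA), ball_in(b5,rmA)}
  ∪ pre   = {ball_in(b3,rmA), ball_in(b5,rmA)} ∪ {robot_in(rmB)}
          = {ball_in(b3,rmA), ball_in(b5,rmA), robot_in(rmB)}

== RESULT ==
["ball_in(b3,rmA)", "ball_in(b5,rmA)", "robot_in(rmB)"]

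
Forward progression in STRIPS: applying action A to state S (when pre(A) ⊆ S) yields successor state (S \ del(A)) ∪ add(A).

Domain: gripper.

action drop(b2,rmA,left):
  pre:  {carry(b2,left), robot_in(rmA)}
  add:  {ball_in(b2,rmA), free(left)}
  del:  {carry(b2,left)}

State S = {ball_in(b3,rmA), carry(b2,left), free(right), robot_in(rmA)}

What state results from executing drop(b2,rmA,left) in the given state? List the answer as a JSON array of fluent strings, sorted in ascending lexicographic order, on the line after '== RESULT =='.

Progress:
  pre ⊆ S: {carry(b2,left), robot_in(rmA)} ⊆ S  — applicable
  S \ del = {ball_in(b3,rmA), free(right), robot_in(rmA)}
  ∪ add   = {ball_in(b2,rmA), ball_in(b3,rmA), free(left), free(right), robot_in(rmA)}

== RESULT ==
["ball_in(b2,rmA)", "ball_in(b3,rmA)", "free(left)", "free(right)", "robot_in(rmA)"]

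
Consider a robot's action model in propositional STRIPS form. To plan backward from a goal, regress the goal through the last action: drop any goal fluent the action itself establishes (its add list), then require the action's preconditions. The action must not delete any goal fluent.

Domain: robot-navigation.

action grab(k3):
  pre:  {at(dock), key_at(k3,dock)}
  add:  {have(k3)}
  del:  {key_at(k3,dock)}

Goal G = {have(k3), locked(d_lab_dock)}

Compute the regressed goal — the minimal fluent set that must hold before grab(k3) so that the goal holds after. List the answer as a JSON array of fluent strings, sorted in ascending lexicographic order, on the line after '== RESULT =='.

Regress:
  G ∩ del = {}  (empty — regression defined)
  G \ add = {have(k3), locked(d_lab_dock)} \ {have(k3)} = {locked(d_lab_dock)}
  ∪ pre   = {locked(d_lab_dock)} ∪ {at(dock), key_at(k3,dock)}
          = {at(dock), key_at(k3,dock), locked(d_lab_dock)}

== RESULT ==
["at(dock)", "key_at(k3,dock)", "locked(d_lab_dock)"]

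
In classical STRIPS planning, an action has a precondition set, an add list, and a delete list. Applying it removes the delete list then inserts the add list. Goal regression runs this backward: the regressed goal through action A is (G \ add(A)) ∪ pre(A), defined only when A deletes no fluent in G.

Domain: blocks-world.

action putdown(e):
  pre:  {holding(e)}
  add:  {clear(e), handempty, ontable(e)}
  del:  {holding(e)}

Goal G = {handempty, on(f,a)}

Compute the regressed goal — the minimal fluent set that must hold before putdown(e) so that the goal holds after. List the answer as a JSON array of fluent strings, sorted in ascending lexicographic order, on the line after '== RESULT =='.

Regress:
  G ∩ del = {}  (empty — regression defined)
  G \ add = {handempty, on(f,a)} \ {clear(e), handempty, ontable(e)} = {on(f,a)}
  ∪ pre   = {on(f,a)} ∪ {holding(e)}
          = {holding(e), on(f,a)}

== RESULT ==
["holding(e)", "on(f,a)"]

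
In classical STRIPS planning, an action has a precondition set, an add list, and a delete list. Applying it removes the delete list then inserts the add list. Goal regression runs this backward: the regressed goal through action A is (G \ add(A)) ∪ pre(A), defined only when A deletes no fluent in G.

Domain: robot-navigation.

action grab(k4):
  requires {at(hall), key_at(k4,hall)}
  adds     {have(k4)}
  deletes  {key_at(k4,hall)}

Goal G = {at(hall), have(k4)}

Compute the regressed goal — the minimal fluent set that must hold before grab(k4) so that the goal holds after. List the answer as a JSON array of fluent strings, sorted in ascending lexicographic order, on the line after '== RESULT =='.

Compute (G \ add) ∪ pre:
  G ∩ del = {}  (empty — regression defined)
  G \ add = {at(hall), have(k4)} \ {have(k4)} = {at(hall)}
  ∪ pre   = {at(hall)} ∪ {at(hall), key_at(k4,hall)}
          = {at(hall), key_at(k4,hall)}

== RESULT ==
["at(hall)", "key_at(k4,hall)"]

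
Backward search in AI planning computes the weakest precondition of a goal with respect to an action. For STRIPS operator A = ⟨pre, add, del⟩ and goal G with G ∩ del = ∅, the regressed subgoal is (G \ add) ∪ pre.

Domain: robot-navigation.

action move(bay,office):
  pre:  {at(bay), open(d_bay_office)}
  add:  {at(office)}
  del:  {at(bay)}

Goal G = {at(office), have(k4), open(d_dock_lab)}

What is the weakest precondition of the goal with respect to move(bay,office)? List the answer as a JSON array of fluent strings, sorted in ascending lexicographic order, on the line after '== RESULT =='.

Regress:
  G ∩ del = {}  (empty — regression defined)
  G \ add = {at(office), have(k4), open(d_dock_lab)} \ {at(office)} = {have(k4), open(d_dock_lab)}
  ∪ pre   = {have(k4), open(d_dock_lab)} ∪ {at(bay), open(d_bay_office)}
          = {at(bay), have(k4), open(d_bay_office), open(d_dock_lab)}

== RESULT ==
["at(bay)", "have(k4)", "open(d_bay_office)", "open(d_dock_lab)"]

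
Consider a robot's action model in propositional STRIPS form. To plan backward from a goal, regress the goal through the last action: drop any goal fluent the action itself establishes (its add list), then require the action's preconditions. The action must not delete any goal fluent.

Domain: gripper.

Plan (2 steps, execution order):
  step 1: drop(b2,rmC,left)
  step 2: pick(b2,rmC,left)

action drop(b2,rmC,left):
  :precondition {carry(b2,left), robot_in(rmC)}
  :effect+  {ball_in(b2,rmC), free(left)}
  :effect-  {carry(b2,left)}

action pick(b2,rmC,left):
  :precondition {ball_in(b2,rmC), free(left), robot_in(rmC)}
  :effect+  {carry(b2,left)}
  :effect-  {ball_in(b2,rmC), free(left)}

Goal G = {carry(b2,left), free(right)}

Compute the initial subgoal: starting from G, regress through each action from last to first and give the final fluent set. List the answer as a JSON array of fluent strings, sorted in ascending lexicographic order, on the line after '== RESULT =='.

Regress step by step:
  through step 2 (pick(b2,rmC,left)): drop {carry(b2,left)}, keep {free(right)}, require {ball_in(b2,rmC), free(left), robot_in(rmC)}
    → {ball_in(b2,rmC), free(left), free(right), robot_in(rmC)}
  through step 1 (drop(b2,rmC,left)): drop {ball_in(b2,rmC), free(left)}, keep {free(right), robot_in(rmC)}, require {carry(b2,left), robot_in(rmC)}
    → {carry(b2,left), free(right), robot_in(rmC)}

== RESULT ==
["carry(b2,left)", "free(right)", "robot_in(rmC)"]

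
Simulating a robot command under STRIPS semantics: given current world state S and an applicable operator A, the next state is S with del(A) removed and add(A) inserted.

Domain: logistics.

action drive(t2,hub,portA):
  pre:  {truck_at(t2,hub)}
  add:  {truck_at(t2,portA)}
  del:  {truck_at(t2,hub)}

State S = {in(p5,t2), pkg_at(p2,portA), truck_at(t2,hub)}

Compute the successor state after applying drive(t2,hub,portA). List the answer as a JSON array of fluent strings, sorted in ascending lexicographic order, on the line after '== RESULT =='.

Progress:
  pre ⊆ S: {truck_at(t2,hub)} ⊆ S  — applicable
  S \ del = {in(p5,t2), pkg_at(p2,portA)}
  ∪ add   = {in(p5,t2), pkg_at(p2,portA), truck_at(t2,portA)}

== RESULT ==
["in(p5,t2)", "pkg_at(p2,portA)", "truck_at(t2,portA)"]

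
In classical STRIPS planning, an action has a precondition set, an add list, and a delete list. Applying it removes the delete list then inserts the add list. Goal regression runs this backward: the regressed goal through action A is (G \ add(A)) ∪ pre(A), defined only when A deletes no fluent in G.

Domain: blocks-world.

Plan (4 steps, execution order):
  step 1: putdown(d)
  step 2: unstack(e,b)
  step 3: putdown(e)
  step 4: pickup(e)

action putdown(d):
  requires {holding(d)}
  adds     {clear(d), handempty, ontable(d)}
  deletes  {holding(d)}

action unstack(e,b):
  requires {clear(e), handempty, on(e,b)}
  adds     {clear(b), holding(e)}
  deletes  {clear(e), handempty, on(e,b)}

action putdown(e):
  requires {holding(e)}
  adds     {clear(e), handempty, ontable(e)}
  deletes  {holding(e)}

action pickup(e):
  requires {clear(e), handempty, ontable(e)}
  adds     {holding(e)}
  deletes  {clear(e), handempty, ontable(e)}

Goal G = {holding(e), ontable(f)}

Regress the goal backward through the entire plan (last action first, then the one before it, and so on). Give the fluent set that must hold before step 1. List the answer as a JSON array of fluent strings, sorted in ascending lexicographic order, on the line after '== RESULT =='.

Regress step by step:
  through step 4 (pickup(e)): drop {holding(e)}, keep {ontable(f)}, require {clear(e), handempty, ontable(e)}
    → {clear(e), handempty, ontable(e), ontable(f)}
  through step 3 (putdown(e)): drop {clear(e), handempty, ontable(e)}, keep {ontable(f)}, require {holding(e)}
    → {holding(e), ontable(f)}
  through step 2 (unstack(e,b)): drop {holding(e)}, keep {ontable(f)}, require {clear(e), handempty, on(e,b)}
    → {clear(e), handempty, on(e,b), ontable(f)}
  through step 1 (putdown(d)): drop {handempty}, keep {clear(e), on(e,b), ontable(f)}, require {holding(d)}
    → {clear(e), holding(d), on(e,b), ontable(f)}

== RESULT ==
["clear(e)", "holding(d)", "on(e,b)", "ontable(f)"]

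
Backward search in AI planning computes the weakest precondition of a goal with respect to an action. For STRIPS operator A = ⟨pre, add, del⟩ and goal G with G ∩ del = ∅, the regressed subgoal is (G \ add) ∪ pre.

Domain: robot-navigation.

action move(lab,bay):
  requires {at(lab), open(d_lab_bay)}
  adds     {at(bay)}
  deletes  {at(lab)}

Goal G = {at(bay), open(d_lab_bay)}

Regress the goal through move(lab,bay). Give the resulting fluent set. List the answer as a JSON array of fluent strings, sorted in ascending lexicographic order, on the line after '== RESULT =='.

Compute (G \ add) ∪ pre:
  G ∩ del = {}  (empty — regression defined)
  G \ add = {at(bay), open(d_lab_bay)} \ {at(bay)} = {open(d_lab_bay)}
  ∪ pre   = {open(d_lab_bay)} ∪ {at(lab), open(d_lab_bay)}
          = {at(lab), open(d_lab_bay)}

== RESULT ==
["at(lab)", "open(d_lab_bay)"]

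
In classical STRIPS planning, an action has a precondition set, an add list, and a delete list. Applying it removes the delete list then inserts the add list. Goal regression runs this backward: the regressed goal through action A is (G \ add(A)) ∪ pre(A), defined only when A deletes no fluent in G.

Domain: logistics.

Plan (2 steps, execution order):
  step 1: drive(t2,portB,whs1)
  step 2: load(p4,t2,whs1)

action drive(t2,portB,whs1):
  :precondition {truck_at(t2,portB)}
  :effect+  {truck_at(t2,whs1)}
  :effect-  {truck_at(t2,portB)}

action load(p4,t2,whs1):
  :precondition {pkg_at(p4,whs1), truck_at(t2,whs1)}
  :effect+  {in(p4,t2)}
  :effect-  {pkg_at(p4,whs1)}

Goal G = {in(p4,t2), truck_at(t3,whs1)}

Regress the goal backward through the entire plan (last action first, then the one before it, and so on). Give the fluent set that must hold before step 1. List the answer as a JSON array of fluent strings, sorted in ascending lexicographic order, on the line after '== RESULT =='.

Regress step by step:
  through step 2 (load(p4,t2,whs1)): drop {in(p4,t2)}, keep {truck_at(t3,whs1)}, require {pkg_at(p4,whs1), truck_at(t2,whs1)}
    → {pkg_at(p4,whs1), truck_at(t2,whs1), truck_at(t3,whs1)}
  through step 1 (drive(t2,portB,whs1)): drop {truck_at(t2,whs1)}, keep {pkg_at(p4,whs1), truck_at(t3,whs1)}, require {truck_at(t2,portB)}
    → {pkg_at(p4,whs1), truck_at(t2,portB), truck_at(t3,whs1)}

== RESULT ==
["pkg_at(p4,whs1)", "truck_at(t2,portB)", "truck_at(t3,whs1)"]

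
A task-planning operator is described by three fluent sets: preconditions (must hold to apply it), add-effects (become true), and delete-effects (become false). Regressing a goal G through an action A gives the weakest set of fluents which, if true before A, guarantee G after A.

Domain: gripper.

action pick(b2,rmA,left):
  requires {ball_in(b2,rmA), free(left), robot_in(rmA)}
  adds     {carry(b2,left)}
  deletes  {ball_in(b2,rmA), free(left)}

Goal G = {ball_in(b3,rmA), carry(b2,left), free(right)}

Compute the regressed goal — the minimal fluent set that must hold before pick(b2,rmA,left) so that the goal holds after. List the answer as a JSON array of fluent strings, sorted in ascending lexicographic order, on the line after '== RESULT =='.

Compute (G \ add) ∪ pre:
  G ∩ del = {}  (empty — regression defined)
  G \ add = {ball_in(b3,rmA), carry(b2,left), free(right)} \ {carry(b2,left)} = {ball_in(b3,rmA), free(right)}
  ∪ pre   = {ball_in(b3,rmA), free(right)} ∪ {ball_in(b2,rmA), free(left), robot_in(rmA)}
          = {ball_in(b2,rmA), ball_in(b3,rmA), free(left), free(right), robot_in(rmA)}

== RESULT ==
["ball_in(b2,rmA)", "ball_in(b3,rmA)", "free(left)", "free(right)", "robot_in(rmA)"]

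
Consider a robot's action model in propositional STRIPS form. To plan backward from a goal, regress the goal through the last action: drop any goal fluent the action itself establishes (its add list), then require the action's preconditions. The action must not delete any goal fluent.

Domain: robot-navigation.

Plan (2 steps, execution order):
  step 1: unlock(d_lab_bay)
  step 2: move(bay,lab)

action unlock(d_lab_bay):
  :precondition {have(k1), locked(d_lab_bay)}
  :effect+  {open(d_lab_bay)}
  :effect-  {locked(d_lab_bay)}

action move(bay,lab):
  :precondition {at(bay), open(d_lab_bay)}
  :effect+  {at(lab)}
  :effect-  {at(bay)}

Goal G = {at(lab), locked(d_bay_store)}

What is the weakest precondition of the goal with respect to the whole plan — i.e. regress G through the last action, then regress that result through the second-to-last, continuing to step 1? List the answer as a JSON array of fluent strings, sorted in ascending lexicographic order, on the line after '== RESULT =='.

Regress step by step:
  through step 2 (move(bay,lab)): drop {at(lab)}, keep {locked(d_bay_store)}, require {at(bay), open(d_lab_bay)}
    → {at(bay), locked(d_bay_store), open(d_lab_bay)}
  through step 1 (unlock(d_lab_bay)): drop {open(d_lab_bay)}, keep {at(bay), locked(d_bay_store)}, require {have(k1), locked(d_lab_bay)}
    → {at(bay), have(k1), locked(d_bay_store), locked(d_lab_bay)}

== RESULT ==
["at(bay)", "have(k1)", "locked(d_bay_store)", "locked(d_lab_bay)"]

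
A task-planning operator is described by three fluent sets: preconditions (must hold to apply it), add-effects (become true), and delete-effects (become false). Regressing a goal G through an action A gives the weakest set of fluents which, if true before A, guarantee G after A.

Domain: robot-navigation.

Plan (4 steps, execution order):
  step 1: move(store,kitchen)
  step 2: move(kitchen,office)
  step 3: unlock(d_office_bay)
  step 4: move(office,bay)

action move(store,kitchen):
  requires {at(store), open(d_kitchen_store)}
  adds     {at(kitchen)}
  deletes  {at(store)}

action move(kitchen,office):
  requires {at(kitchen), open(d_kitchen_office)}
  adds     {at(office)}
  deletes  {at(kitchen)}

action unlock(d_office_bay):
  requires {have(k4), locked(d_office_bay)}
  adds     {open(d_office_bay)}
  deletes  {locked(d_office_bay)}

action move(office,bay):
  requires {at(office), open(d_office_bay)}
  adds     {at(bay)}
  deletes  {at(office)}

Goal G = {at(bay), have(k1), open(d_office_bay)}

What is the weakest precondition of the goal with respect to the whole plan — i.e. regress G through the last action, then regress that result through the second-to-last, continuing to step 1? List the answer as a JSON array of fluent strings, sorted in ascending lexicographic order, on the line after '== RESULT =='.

Regress step by step:
  through step 4 (move(office,bay)): drop {at(bay)}, keep {have(k1), open(d_office_bay)}, require {at(office), open(d_office_bay)}
    → {at(office), have(k1), open(d_office_bay)}
  through step 3 (unlock(d_office_bay)): drop {open(d_office_bay)}, keep {at(office), have(k1)}, require {have(k4), locked(d_office_bay)}
    → {at(office), have(k1), have(k4), locked(d_office_bay)}
  through step 2 (move(kitchen,office)): drop {at(office)}, keep {have(k1), have(k4), locked(d_office_bay)}, require {at(kitchen), open(d_kitchen_office)}
    → {at(kitchen), have(k1), have(k4), locked(d_office_bay), open(d_kitchen_office)}
  through step 1 (move(store,kitchen)): drop {at(kitchen)}, keep {have(k1), have(k4), locked(d_office_bay), open(d_kitchen_office)}, require {at(store), open(d_kitchen_store)}
    → {at(store), have(k1), have(k4), locked(d_office_bay), open(d_kitchen_office), open(d_kitchen_store)}

== RESULT ==
["at(store)", "have(k1)", "have(k4)", "locked(d_office_bay)", "open(d_kitchen_office)", "open(d_kitchen_store)"]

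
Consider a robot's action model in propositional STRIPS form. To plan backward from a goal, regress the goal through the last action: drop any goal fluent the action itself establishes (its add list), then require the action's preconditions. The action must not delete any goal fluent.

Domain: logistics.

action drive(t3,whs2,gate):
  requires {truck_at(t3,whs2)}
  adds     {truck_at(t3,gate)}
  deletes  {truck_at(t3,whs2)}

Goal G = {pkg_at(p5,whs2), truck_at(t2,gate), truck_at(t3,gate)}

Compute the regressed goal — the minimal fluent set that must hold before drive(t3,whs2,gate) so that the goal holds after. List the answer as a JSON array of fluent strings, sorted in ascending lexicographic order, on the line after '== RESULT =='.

Regress:
  G ∩ del = {}  (empty — regression defined)
  G \ add = {pkg_at(p5,whs2), truck_at(t2,gate), truck_at(t3,gate)} \ {truck_at(t3,gate)} = {pkg_at(p5,whs2), truck_at(t2,gate)}
  ∪ pre   = {pkg_at(p5,whs2), truck_at(t2,gate)} ∪ {truck_at(t3,whs2)}
          = {pkg_at(p5,whs2), truck_at(t2,gate), truck_at(t3,whs2)}

== RESULT ==
["pkg_at(p5,whs2)", "truck_at(t2,gate)", "truck_at(t3,whs2)"]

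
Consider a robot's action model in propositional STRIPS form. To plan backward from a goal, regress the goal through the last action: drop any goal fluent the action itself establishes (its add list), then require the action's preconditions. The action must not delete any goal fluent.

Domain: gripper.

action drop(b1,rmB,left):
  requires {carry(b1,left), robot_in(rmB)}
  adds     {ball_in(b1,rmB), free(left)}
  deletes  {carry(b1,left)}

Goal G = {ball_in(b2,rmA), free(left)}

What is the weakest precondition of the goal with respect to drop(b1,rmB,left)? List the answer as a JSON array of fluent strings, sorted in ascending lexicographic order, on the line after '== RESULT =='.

Compute (G \ add) ∪ pre:
  G ∩ del = {}  (empty — regression defined)
  G \ add = {ball_in(b2,rmA), free(left)} \ {ball_in(b1,rmB), free(left)} = {ball_in(b2,rmA)}
  ∪ pre   = {ball_in(b2,rmA)} ∪ {carry(b1,left), robot_in(rmB)}
          = {ball_in(b2,rmA), carry(b1,left), robot_in(rmB)}

== RESULT ==
["ball_in(b2,rmA)", "carry(b1,left)", "robot_in(rmB)"]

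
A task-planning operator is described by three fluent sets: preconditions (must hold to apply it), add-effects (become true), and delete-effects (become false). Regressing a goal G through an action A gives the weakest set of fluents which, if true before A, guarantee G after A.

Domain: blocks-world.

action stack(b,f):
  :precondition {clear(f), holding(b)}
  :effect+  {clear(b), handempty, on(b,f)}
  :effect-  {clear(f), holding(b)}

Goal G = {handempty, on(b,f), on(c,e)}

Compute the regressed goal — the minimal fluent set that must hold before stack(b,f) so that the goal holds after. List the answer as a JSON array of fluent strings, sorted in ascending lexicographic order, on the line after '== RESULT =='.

Regress:
  G ∩ del = {}  (empty — regression defined)
  G \ add = {handempty, on(b,f), on(c,e)} \ {clear(b), handempty, on(b,f)} = {on(c,e)}
  ∪ pre   = {on(c,e)} ∪ {clear(f), holding(b)}
          = {clear(f), holding(b), on(c,e)}

== RESULT ==
["clear(f)", "holding(b)", "on(c,e)"]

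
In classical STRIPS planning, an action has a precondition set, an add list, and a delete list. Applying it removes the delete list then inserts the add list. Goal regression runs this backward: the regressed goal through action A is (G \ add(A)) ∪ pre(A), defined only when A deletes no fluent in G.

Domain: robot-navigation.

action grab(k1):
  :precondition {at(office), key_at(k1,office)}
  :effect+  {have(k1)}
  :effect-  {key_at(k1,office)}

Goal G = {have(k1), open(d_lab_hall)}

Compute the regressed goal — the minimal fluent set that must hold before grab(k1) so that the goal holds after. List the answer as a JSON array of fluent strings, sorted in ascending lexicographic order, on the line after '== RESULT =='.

Compute (G \ add) ∪ pre:
  G ∩ del = {}  (empty — regression defined)
  G \ add = {have(k1), open(d_lab_hall)} \ {have(k1)} = {open(d_lab_hall)}
  ∪ pre   = {open(d_lab_hall)} ∪ {at(office), key_at(k1,office)}
          = {at(office), key_at(k1,office), open(d_lab_hall)}

== RESULT ==
["at(office)", "key_at(k1,office)", "open(d_lab_hall)"]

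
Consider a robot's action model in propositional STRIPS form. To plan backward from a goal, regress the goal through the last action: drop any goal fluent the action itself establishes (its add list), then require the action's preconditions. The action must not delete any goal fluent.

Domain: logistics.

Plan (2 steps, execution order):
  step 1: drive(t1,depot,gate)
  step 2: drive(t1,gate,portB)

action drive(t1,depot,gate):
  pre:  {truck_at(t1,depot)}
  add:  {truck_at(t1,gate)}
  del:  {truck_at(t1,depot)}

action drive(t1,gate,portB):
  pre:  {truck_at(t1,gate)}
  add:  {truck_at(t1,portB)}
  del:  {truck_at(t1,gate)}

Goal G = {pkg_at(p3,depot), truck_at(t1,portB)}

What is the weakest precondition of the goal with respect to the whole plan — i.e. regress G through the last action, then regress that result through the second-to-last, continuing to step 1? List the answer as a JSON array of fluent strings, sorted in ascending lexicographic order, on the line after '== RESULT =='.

Regress step by step:
  through step 2 (drive(t1,gate,portB)): drop {truck_at(t1,portB)}, keep {pkg_at(p3,depot)}, require {truck_at(t1,gate)}
    → {pkg_at(p3,depot), truck_at(t1,gate)}
  through step 1 (drive(t1,depot,gate)): drop {truck_at(t1,gate)}, keep {pkg_at(p3,depot)}, require {truck_at(t1,depot)}
    → {pkg_at(p3,depot), truck_at(t1,depot)}

== RESULT ==
["pkg_at(p3,depot)", "truck_at(t1,depot)"]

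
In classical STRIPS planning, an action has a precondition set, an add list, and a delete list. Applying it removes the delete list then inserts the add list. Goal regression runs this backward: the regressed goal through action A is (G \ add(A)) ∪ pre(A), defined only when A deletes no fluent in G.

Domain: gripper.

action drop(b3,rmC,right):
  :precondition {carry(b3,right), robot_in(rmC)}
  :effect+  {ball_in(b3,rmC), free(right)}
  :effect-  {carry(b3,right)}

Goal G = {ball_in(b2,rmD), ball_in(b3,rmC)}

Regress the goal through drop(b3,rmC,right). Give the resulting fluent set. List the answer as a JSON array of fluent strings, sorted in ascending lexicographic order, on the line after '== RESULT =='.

Regress:
  G ∩ del = {}  (empty — regression defined)
  G \ add = {ball_in(b2,rmD), ball_in(b3,rmC)} \ {ball_in(b3,rmC), free(right)} = {ball_in(b2,rmD)}
  ∪ pre   = {ball_in(b2,rmD)} ∪ {carry(b3,right), robot_in(rmC)}
          = {ball_in(b2,rmD), carry(b3,right), robot_in(rmC)}

== RESULT ==
["ball_in(b2,rmD)", "carry(b3,right)", "robot_in(rmC)"]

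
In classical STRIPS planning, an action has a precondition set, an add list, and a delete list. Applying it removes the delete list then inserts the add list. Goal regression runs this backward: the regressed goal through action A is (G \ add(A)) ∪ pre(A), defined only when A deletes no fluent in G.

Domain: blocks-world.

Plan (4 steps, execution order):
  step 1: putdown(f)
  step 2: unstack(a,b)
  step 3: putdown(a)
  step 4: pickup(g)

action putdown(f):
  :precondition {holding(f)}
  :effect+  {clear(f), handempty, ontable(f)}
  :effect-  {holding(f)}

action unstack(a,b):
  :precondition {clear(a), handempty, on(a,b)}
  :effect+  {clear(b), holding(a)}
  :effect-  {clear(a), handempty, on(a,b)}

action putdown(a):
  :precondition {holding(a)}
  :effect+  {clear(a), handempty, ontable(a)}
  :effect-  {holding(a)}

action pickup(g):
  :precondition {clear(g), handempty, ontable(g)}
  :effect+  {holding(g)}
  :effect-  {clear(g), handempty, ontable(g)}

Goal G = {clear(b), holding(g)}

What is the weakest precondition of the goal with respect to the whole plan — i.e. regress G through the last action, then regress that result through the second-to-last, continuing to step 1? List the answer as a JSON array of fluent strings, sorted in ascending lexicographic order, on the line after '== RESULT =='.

Work backward from the goal:
  through step 4 (pickup(g)): drop {holding(g)}, keep {clear(b)}, require {clear(g), handempty, ontable(g)}
    → {clear(b), clear(g), handempty, ontable(g)}
  through step 3 (putdown(a)): drop {handempty}, keep {clear(b), clear(g), ontable(g)}, require {holding(a)}
    → {clear(b), clear(g), holding(a), ontable(g)}
  through step 2 (unstack(a,b)): drop {clear(b), holding(a)}, keep {clear(g), ontable(g)}, require {clear(a), handempty, on(a,b)}
    → {clear(a), clear(g), handempty, on(a,b), ontable(g)}
  through step 1 (putdown(f)): drop {handempty}, keep {clear(a), clear(g), on(a,b), ontable(g)}, require {holding(f)}
    → {clear(a), clear(g), holding(f), on(a,b), ontable(g)}

== RESULT ==
["clear(a)", "clear(g)", "holding(f)", "on(a,b)", "ontable(g)"]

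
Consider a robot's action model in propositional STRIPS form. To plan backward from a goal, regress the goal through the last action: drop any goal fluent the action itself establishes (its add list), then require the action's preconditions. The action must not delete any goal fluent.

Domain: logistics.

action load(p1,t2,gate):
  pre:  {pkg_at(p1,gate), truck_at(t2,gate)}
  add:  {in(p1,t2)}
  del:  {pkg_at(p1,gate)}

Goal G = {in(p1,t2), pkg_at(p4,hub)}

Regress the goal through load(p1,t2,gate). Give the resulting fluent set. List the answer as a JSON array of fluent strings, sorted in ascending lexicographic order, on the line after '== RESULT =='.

Regress:
  G ∩ del = {}  (empty — regression defined)
  G \ add = {in(p1,t2), pkg_at(p4,hub)} \ {in(p1,t2)} = {pkg_at(p4,hub)}
  ∪ pre   = {pkg_at(p4,hub)} ∪ {pkg_at(p1,gate), truck_at(t2,gate)}
          = {pkg_at(p1,gate), pkg_at(p4,hub), truck_at(t2,gate)}

== RESULT ==
["pkg_at(p1,gate)", "pkg_at(p4,hub)", "truck_at(t2,gate)"]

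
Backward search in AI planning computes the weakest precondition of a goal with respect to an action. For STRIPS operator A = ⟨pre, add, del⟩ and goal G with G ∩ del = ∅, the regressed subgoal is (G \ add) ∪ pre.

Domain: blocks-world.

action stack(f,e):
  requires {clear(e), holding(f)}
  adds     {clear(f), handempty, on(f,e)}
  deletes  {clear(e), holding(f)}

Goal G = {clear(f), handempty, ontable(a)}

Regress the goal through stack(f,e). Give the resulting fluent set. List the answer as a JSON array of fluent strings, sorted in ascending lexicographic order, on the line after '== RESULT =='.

Regress:
  G ∩ del = {}  (empty — regression defined)
  G \ add = {clear(f), handempty, ontable(a)} \ {clear(f), handempty, on(f,e)} = {ontable(a)}
  ∪ pre   = {ontable(a)} ∪ {clear(e), holding(f)}
          = {clear(e), holding(f), ontable(a)}

== RESULT ==
["clear(e)", "holding(f)", "ontable(a)"]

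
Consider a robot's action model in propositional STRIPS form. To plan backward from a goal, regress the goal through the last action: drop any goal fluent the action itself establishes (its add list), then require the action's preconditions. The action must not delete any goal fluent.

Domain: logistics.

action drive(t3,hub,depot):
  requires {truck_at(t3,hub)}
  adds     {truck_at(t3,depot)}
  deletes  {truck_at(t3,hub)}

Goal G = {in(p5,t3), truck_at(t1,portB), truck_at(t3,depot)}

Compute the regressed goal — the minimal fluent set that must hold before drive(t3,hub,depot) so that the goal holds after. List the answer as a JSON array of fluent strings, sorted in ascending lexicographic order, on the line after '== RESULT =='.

Regress:
  G ∩ del = {}  (empty — regression defined)
  G \ add = {in(p5,t3), truck_at(t1,portB), truck_at(t3,depot)} \ {truck_at(t3,depot)} = {in(p5,t3), truck_at(t1,portB)}
  ∪ pre   = {in(p5,t3), truck_at(t1,portB)} ∪ {truck_at(t3,hub)}
          = {in(p5,t3), truck_at(t1,portB), truck_at(t3,hub)}

== RESULT ==
["in(p5,t3)", "truck_at(t1,portB)", "truck_at(t3,hub)"]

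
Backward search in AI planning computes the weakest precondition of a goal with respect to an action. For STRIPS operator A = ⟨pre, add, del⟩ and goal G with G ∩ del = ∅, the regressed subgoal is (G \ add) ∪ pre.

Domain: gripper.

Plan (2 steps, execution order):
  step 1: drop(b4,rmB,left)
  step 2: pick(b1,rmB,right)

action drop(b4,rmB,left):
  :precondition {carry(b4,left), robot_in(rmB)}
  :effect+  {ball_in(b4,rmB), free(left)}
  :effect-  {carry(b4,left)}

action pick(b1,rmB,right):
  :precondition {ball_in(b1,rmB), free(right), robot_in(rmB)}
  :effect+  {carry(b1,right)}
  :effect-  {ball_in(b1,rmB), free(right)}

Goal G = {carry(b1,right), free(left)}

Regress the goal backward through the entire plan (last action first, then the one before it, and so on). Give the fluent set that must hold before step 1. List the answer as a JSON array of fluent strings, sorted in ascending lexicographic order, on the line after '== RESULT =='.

Work backward from the goal:
  through step 2 (pick(b1,rmB,right)): drop {carry(b1,right)}, keep {free(left)}, require {ball_in(b1,rmB), free(right), robot_in(rmB)}
    → {ball_in(b1,rmB), free(left), free(right), robot_in(rmB)}
  through step 1 (drop(b4,rmB,left)): drop {free(left)}, keep {ball_in(b1,rmB), free(right), robot_in(rmB)}, require {carry(b4,left), robot_in(rmB)}
    → {ball_in(b1,rmB), carry(b4,left), free(right), robot_in(rmB)}

== RESULT ==
["ball_in(b1,rmB)", "carry(b4,left)", "free(right)", "robot_in(rmB)"]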